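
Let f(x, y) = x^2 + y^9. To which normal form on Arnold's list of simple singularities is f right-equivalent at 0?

A_8

The Hessian of f at 0 has rank 1. Corank 1: A-series; mu = 8 gives A_8.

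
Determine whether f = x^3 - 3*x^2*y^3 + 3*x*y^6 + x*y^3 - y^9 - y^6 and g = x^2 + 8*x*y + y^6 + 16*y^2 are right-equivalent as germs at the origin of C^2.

The Hessian of f at 0 has rank 0. Corank 2; j^3 = x^3 is a perfect cube, so E-series; the 4-jet and mu = 7 give E_7. The Hessian of g at 0 has rank 1. Corank 1: A-series; mu = 5 gives A_5. f is E_7 but g is A_5, hence not right-equivalent.

No.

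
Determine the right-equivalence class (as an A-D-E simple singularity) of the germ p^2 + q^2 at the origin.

The Hessian of f at 0 is [[2, 0], [0, 2]] with rank 2, so corank 0. A Groebner basis of the Jacobian ideal J(f) in C{p,q} is {p, q}; counting standard monomials gives mu = 1. Corank 0: nondegenerate Morse point, so A_1.

A_1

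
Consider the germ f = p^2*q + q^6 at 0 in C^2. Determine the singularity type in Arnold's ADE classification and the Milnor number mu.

Type D_7, Milnor number mu = 7.

The Hessian of f at 0 is [[0, 0], [0, 0]] with rank 0, so corank 2. A Groebner basis of the Jacobian ideal J(f) in C{p,q} is {p^2/6 + q^5, p^3, p*q}; counting standard monomials gives mu = 7. Corank 2; j^3 = p^2*q has shape L^2 M (L != M), so D-series; mu = 7 gives D_7.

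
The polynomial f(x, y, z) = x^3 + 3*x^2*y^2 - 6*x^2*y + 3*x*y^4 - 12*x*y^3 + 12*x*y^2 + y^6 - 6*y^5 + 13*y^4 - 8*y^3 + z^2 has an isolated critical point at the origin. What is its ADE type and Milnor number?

Type E_6, Milnor number mu = 6.

The Hessian of f at 0 has rank 1. Corank 2; j^3 = (x - 2*y)^3 is a perfect cube, so E-series; the 4-jet and mu = 6 give E_6.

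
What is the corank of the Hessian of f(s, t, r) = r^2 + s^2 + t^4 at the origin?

Hessian at 0 has rank 2.

1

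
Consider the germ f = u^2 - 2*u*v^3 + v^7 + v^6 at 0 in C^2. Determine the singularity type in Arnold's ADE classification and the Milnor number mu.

The Hessian of f at 0 has rank 1. Corank 1: A-series; mu = 6 gives A_6.

Type A6, Milnor number mu = 6.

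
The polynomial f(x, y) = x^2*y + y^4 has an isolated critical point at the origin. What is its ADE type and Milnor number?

Type D5, Milnor number mu = 5.

The Hessian of f at 0 has rank 0. Corank 2; j^3 = x^2*y has shape L^2 M (L != M), so D-series; mu = 5 gives D_5.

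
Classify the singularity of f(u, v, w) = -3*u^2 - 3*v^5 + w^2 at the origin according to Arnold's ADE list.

A_4

The Hessian of f at 0 has rank 2. Corank 1: A-series; mu = 4 gives A_4.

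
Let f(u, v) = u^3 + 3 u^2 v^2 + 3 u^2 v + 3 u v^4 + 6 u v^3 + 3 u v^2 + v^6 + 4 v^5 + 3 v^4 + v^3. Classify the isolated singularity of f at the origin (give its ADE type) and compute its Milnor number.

The Hessian of f at 0 is [[0, 0], [0, 0]] with rank 0, so corank 2. A Groebner basis of the Jacobian ideal J(f) in C{u,v} is {v^4, u^3 + 3*u^2*v - 3*u^2/2 - 3*u*v - 2*v^3 - 3*v^2/2, u^2/2 + u*v^2 + u*v + v^3 + v^2/2}; counting standard monomials gives mu = 8. Corank 2; j^3 = (u + v)^3 is a perfect cube, so E-series; the 5-jet and mu = 8 give E_8.

Type E8, Milnor number mu = 8.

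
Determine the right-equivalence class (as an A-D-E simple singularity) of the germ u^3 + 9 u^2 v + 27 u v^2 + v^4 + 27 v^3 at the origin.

E6

The Hessian of f at 0 has rank 0. Corank 2; j^3 = (u + 3*v)^3 is a perfect cube, so E-series; the 4-jet and mu = 6 give E_6.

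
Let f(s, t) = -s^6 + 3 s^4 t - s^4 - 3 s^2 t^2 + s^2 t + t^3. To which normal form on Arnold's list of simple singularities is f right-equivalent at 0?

D_{4}

The Hessian of f at 0 has rank 0. Corank 2; j^3 = t*(s^2 + t^2) splits into three distinct lines over C (the quadratic factor has nonzero discriminant), so D_4.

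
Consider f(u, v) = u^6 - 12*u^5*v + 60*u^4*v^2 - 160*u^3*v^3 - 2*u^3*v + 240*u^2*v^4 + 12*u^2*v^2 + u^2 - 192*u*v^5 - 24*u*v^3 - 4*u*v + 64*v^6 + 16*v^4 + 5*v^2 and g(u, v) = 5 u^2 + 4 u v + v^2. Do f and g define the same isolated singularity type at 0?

Yes.

The Hessian of f at 0 has rank 2. Corank 0: nondegenerate Morse point, so A_1. The Hessian of g at 0 has rank 2. Corank 0: nondegenerate Morse point, so A_1. Both have type A_1, hence right-equivalent.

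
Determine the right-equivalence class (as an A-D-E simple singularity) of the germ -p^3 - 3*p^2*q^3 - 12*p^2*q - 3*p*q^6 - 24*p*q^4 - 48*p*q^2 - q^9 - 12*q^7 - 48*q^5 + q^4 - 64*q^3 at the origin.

The Hessian of f at 0 is [[0, 0], [0, 0]] with rank 0, so corank 2. A Groebner basis of the Jacobian ideal J(f) in C{p,q} is {q^3, p^2 + 8*p*q + 16*q^2}; counting standard monomials gives mu = 6. Corank 2; j^3 = -(p + 4*q)^3 is a perfect cube, so E-series; the 4-jet and mu = 6 give E_6.

E6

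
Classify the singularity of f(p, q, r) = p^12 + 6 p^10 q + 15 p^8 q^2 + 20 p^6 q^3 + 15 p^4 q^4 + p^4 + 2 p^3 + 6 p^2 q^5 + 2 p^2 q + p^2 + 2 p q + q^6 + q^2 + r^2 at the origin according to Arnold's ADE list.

The Hessian of f at 0 has rank 2. Corank 1: A-series; mu = 5 gives A_5.

A5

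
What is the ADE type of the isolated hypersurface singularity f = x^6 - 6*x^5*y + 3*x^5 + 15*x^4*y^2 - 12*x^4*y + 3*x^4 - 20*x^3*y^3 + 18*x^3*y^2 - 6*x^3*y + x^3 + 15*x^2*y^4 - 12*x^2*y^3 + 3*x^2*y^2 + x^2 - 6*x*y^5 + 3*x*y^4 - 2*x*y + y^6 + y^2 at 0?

A2

The Hessian of f at 0 is [[2, -2], [-2, 2]] with rank 1, so corank 1. A Groebner basis of the Jacobian ideal J(f) in C{x,y} is {y^2, x - y}; counting standard monomials gives mu = 2. Corank 1: A-series; mu = 2 gives A_2.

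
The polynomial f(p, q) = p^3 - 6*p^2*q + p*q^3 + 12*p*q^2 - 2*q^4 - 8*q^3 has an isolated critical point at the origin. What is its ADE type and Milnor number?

Type E_7, Milnor number mu = 7.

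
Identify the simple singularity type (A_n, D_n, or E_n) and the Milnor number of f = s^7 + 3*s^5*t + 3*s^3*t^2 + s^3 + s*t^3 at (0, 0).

Type E_7, Milnor number mu = 7.

The Hessian of f at 0 has rank 0. Corank 2; j^3 = s^3 is a perfect cube, so E-series; the 4-jet and mu = 7 give E_7.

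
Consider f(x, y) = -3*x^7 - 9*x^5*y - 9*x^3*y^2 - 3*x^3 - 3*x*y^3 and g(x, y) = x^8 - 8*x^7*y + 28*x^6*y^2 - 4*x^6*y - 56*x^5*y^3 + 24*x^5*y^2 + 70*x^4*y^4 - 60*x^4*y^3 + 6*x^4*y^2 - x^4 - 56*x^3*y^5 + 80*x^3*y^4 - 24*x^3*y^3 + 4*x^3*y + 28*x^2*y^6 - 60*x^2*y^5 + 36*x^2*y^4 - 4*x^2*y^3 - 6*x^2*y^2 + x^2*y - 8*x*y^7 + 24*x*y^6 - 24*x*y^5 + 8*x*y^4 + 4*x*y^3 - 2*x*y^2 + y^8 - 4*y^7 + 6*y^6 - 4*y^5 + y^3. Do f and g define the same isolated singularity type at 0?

No.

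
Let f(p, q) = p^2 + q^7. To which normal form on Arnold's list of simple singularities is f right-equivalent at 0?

A6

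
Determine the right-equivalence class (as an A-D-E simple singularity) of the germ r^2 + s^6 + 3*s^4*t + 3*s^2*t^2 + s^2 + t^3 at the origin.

The Hessian of f at 0 has rank 2. Corank 1: A-series; mu = 2 gives A_2.

A2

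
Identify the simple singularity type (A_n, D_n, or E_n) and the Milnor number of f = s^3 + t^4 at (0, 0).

Type E6, Milnor number mu = 6.

The Hessian of f at 0 is [[0, 0], [0, 0]] with rank 0, so corank 2. A Groebner basis of the Jacobian ideal J(f) in C{s,t} is {t^3, s^2}; counting standard monomials gives mu = 6. Corank 2; j^3 = s^3 is a perfect cube, so E-series; the 4-jet and mu = 6 give E_6.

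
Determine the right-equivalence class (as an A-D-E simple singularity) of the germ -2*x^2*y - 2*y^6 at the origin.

D7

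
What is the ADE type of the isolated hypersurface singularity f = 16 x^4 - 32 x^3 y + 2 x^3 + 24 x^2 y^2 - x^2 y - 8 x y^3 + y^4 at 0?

The Hessian of f at 0 has rank 0. Corank 2; j^3 = x^2*(2*x - y) has shape L^2 M (L != M), so D-series; mu = 5 gives D_5.

D5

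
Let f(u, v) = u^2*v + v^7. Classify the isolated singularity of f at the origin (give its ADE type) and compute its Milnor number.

Type D_8, Milnor number mu = 8.

The Hessian of f at 0 is [[0, 0], [0, 0]] with rank 0, so corank 2. A Groebner basis of the Jacobian ideal J(f) in C{u,v} is {u^2/7 + v^6, u^3, u*v}; counting standard monomials gives mu = 8. Corank 2; j^3 = u^2*v has shape L^2 M (L != M), so D-series; mu = 8 gives D_8.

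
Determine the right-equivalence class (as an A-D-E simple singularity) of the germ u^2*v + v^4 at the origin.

The Hessian of f at 0 has rank 0. Corank 2; j^3 = u^2*v has shape L^2 M (L != M), so D-series; mu = 5 gives D_5.

D_5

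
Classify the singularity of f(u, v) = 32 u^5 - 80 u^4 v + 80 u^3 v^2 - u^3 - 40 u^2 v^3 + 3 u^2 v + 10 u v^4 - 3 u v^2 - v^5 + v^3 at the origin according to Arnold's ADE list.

The Hessian of f at 0 is [[0, 0], [0, 0]] with rank 0, so corank 2. A Groebner basis of the Jacobian ideal J(f) in C{u,v} is {v^5, u*v^3 - 7*v^4/8, u^2 - 2*u*v + v^2}; counting standard monomials gives mu = 8. Corank 2; j^3 = -(u - v)^3 is a perfect cube, so E-series; the 5-jet and mu = 8 give E_8.

E_8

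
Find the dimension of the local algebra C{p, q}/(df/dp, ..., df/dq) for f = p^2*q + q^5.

The Hessian of f at 0 is [[0, 0], [0, 0]] with rank 0, so corank 2. A Groebner basis of the Jacobian ideal J(f) in C{p,q} is {p^2/5 + q^4, p^3, p*q}; counting standard monomials gives mu = 6. Corank 2; j^3 = p^2*q has shape L^2 M (L != M), so D-series; mu = 6 gives D_6.

6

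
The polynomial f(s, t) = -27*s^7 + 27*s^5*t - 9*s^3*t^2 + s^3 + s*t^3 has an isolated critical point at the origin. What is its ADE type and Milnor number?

The Hessian of f at 0 has rank 0. Corank 2; j^3 = s^3 is a perfect cube, so E-series; the 4-jet and mu = 7 give E_7.

Type E_7, Milnor number mu = 7.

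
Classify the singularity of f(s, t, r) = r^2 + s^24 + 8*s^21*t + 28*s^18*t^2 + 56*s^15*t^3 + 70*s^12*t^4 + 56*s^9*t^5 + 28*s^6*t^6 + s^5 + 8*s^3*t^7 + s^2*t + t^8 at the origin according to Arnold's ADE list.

D_{9}

The Hessian of f at 0 is [[0, 0, 0], [0, 0, 0], [0, 0, 2]] with rank 1, so corank 2. A Groebner basis of the Jacobian ideal J(f) in C{s,t,r} is {s^2/8 + t^7, s^3, s*t, r}; counting standard monomials gives mu = 9. Corank 2; j^3 = s^2*t has shape L^2 M (L != M), so D-series; mu = 9 gives D_9.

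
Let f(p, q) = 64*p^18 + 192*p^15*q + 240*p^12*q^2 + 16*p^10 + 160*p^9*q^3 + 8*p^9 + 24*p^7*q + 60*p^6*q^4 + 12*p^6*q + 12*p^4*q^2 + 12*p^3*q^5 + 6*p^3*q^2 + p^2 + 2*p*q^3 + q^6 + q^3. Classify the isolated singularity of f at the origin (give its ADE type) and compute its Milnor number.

Type A_2, Milnor number mu = 2.

The Hessian of f at 0 has rank 1. Corank 1: A-series; mu = 2 gives A_2.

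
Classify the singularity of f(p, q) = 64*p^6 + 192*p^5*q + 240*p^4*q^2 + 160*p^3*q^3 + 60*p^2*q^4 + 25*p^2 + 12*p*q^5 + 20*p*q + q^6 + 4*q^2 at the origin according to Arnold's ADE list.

The Hessian of f at 0 has rank 1. Corank 1: A-series; mu = 5 gives A_5.

A_{5}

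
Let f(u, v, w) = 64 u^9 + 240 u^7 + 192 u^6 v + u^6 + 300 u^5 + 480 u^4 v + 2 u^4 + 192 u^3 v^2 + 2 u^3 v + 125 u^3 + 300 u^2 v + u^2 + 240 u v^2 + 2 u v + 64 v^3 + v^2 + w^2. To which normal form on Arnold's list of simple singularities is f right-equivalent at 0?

A_2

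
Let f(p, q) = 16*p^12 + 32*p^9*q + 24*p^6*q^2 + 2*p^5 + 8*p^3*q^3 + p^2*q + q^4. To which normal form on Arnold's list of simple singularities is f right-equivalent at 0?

The Hessian of f at 0 is [[0, 0], [0, 0]] with rank 0, so corank 2. A Groebner basis of the Jacobian ideal J(f) in C{p,q} is {p^3, p^2/4 + q^3, p*q}; counting standard monomials gives mu = 5. Corank 2; j^3 = p^2*q has shape L^2 M (L != M), so D-series; mu = 5 gives D_5.

D_5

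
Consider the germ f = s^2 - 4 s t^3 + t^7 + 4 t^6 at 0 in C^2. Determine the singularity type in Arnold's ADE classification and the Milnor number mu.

Type A_{6}, Milnor number mu = 6.

The Hessian of f at 0 has rank 1. Corank 1: A-series; mu = 6 gives A_6.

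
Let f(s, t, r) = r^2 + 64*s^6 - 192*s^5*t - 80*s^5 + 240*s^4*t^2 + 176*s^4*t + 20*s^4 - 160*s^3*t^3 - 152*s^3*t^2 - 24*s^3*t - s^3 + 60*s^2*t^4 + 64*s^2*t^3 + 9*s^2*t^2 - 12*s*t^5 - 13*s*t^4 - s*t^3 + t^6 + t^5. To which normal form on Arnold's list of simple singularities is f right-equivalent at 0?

The Hessian of f at 0 has rank 1. Corank 2; j^3 = -s^3 is a perfect cube, so E-series; the 4-jet and mu = 7 give E_7.

E_7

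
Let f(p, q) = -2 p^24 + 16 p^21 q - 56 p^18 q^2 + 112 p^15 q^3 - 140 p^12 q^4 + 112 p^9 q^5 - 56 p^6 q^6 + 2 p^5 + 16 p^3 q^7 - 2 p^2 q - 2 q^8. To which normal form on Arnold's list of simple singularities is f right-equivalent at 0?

D_9

The Hessian of f at 0 has rank 0. Corank 2; j^3 = -2*p^2*q has shape L^2 M (L != M), so D-series; mu = 9 gives D_9.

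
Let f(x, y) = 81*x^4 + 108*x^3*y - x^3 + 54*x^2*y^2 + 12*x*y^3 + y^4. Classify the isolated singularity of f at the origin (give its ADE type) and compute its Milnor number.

The Hessian of f at 0 has rank 0. Corank 2; j^3 = -x^3 is a perfect cube, so E-series; the 4-jet and mu = 6 give E_6.

Type E6, Milnor number mu = 6.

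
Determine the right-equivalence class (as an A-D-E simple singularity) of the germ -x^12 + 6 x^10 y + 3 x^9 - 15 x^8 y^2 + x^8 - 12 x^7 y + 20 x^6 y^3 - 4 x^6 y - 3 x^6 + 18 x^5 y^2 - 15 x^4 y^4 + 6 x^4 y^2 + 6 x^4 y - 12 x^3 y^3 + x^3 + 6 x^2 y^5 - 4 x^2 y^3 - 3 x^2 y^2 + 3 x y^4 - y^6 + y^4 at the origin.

The Hessian of f at 0 has rank 0. Corank 2; j^3 = x^3 is a perfect cube, so E-series; the 4-jet and mu = 6 give E_6.

E6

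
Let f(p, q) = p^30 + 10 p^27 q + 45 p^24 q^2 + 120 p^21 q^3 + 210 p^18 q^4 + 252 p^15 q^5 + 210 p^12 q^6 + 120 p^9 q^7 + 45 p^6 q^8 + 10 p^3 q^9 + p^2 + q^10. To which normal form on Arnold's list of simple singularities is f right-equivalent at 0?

A9

The Hessian of f at 0 is [[2, 0], [0, 0]] with rank 1, so corank 1. A Groebner basis of the Jacobian ideal J(f) in C{p,q} is {q^9, p}; counting standard monomials gives mu = 9. Corank 1: A-series; mu = 9 gives A_9.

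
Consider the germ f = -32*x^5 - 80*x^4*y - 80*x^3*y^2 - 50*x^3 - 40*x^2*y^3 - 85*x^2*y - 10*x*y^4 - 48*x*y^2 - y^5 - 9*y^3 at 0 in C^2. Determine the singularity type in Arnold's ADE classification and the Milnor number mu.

Type D_{6}, Milnor number mu = 6.

The Hessian of f at 0 has rank 0. Corank 2; j^3 = -(2*x + y)*(5*x + 3*y)^2 has shape L^2 M (L != M), so D-series; mu = 6 gives D_6.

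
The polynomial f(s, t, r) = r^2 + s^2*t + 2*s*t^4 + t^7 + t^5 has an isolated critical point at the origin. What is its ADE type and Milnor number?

The Hessian of f at 0 has rank 1. Corank 2; j^3 = s^2*t has shape L^2 M (L != M), so D-series; mu = 6 gives D_6.

Type D_{6}, Milnor number mu = 6.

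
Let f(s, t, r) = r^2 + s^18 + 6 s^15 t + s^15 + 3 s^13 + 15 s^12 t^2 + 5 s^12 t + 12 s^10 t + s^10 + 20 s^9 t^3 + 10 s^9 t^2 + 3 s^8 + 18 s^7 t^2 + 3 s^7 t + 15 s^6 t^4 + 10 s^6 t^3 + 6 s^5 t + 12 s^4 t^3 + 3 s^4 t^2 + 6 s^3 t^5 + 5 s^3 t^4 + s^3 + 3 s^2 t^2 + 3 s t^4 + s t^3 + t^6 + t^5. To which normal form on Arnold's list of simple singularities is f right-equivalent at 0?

E7

The Hessian of f at 0 is [[0, 0, 0], [0, 0, 0], [0, 0, 2]] with rank 1, so corank 2. A Groebner basis of the Jacobian ideal J(f) in C{s,t,r} is {-s^2 + t^4 - t^3/3, s^3, s^2*t + s^2/3 + t^3/9, s^2 + s*t^2 + t^3/3, r}; counting standard monomials gives mu = 7. Corank 2; j^3 = s^3 is a perfect cube, so E-series; the 4-jet and mu = 7 give E_7.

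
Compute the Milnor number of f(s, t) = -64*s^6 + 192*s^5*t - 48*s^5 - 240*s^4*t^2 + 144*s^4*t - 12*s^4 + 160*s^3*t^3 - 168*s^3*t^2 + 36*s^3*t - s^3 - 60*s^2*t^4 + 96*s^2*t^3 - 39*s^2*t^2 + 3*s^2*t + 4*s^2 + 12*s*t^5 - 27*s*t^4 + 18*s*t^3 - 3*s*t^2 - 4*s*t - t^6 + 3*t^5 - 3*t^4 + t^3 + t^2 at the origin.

The Hessian of f at 0 has rank 1. Corank 1: A-series; mu = 2 gives A_2.

2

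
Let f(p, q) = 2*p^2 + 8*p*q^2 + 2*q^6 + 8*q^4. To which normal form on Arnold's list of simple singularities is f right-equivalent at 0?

A5

The Hessian of f at 0 has rank 1. Corank 1: A-series; mu = 5 gives A_5.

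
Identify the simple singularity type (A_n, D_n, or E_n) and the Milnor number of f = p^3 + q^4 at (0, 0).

Type E_{6}, Milnor number mu = 6.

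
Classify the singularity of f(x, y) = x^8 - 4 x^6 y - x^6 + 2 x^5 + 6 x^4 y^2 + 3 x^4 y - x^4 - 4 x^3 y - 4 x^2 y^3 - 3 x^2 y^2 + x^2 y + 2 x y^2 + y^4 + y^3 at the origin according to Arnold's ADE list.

The Hessian of f at 0 is [[0, 0], [0, 0]] with rank 0, so corank 2. A Groebner basis of the Jacobian ideal J(f) in C{x,y} is {x*y^2 + x*y + y^2, -x*y + y^3 - y^2, x^2 + 6*x*y + 5*y^2}; counting standard monomials gives mu = 5. Corank 2; j^3 = y*(x + y)^2 has shape L^2 M (L != M), so D-series; mu = 5 gives D_5.

D5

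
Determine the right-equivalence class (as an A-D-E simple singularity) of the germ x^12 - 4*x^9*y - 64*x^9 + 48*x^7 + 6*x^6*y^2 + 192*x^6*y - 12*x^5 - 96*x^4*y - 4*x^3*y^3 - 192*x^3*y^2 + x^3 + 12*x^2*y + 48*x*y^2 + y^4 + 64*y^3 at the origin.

The Hessian of f at 0 has rank 0. Corank 2; j^3 = (x + 4*y)^3 is a perfect cube, so E-series; the 4-jet and mu = 6 give E_6.

E6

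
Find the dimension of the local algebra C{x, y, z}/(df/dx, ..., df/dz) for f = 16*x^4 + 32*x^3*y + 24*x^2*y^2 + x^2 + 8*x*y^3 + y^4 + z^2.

3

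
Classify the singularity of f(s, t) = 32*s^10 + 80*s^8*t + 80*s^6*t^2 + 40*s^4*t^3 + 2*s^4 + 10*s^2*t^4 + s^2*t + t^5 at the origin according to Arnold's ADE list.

D_{6}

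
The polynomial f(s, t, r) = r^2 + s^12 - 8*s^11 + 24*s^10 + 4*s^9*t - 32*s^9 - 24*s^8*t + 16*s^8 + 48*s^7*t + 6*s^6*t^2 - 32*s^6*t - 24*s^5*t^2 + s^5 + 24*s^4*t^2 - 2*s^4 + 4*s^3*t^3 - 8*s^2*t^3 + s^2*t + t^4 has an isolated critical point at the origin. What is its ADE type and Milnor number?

Type D_{5}, Milnor number mu = 5.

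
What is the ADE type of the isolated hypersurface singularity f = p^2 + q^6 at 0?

The Hessian of f at 0 has rank 1. Corank 1: A-series; mu = 5 gives A_5.

A_5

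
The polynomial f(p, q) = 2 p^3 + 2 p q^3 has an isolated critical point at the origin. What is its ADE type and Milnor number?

The Hessian of f at 0 has rank 0. Corank 2; j^3 = 2*p^3 is a perfect cube, so E-series; the 4-jet and mu = 7 give E_7.

Type E_{7}, Milnor number mu = 7.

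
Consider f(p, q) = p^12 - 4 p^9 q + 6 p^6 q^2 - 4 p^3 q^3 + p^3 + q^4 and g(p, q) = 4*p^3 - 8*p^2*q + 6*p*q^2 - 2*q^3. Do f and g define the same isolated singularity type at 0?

No.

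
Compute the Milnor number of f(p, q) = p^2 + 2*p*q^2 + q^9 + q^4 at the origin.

The Hessian of f at 0 has rank 1. Corank 1: A-series; mu = 8 gives A_8.

8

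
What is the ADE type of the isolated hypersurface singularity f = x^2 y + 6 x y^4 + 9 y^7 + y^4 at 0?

D_{5}

The Hessian of f at 0 has rank 0. Corank 2; j^3 = x^2*y has shape L^2 M (L != M), so D-series; mu = 5 gives D_5.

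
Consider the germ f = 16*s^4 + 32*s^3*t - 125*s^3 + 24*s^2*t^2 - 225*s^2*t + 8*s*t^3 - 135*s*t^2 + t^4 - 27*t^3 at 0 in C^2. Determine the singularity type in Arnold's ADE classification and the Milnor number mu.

Type E_6, Milnor number mu = 6.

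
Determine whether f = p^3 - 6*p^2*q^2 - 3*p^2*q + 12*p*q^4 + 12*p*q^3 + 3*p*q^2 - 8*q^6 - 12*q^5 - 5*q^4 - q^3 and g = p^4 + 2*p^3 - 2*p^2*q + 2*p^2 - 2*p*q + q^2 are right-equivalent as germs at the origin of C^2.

The Hessian of f at 0 has rank 0. Corank 2; j^3 = (p - q)^3 is a perfect cube, so E-series; the 4-jet and mu = 6 give E_6. The Hessian of g at 0 has rank 2. Corank 0: nondegenerate Morse point, so A_1. f is E_6 but g is A_1, hence not right-equivalent.

No.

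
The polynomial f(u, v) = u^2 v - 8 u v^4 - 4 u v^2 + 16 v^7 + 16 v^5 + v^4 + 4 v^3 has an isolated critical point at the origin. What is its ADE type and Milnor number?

Type D_{5}, Milnor number mu = 5.

The Hessian of f at 0 has rank 0. Corank 2; j^3 = v*(u - 2*v)^2 has shape L^2 M (L != M), so D-series; mu = 5 gives D_5.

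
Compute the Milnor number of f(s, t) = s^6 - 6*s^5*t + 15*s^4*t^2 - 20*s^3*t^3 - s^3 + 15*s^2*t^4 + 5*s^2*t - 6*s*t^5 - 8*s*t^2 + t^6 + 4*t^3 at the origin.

7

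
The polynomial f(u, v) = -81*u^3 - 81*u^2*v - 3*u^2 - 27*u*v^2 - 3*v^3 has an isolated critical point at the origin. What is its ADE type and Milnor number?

The Hessian of f at 0 is [[-6, 0], [0, 0]] with rank 1, so corank 1. A Groebner basis of the Jacobian ideal J(f) in C{u,v} is {v^2, u}; counting standard monomials gives mu = 2. Corank 1: A-series; mu = 2 gives A_2.

Type A_2, Milnor number mu = 2.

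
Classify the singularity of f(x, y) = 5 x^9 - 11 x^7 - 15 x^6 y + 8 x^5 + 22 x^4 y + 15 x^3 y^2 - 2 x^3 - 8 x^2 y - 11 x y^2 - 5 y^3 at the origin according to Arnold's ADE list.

D4

The Hessian of f at 0 has rank 0. Corank 2; j^3 = -(x + y)*(2*x^2 + 6*x*y + 5*y^2) splits into three distinct lines over C (the quadratic factor has nonzero discriminant), so D_4.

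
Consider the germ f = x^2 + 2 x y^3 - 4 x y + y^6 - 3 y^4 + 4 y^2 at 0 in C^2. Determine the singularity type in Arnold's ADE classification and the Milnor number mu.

The Hessian of f at 0 is [[2, -4], [-4, 8]] with rank 1, so corank 1. A Groebner basis of the Jacobian ideal J(f) in C{x,y} is {y^3, x - 2*y}; counting standard monomials gives mu = 3. Corank 1: A-series; mu = 3 gives A_3.

Type A3, Milnor number mu = 3.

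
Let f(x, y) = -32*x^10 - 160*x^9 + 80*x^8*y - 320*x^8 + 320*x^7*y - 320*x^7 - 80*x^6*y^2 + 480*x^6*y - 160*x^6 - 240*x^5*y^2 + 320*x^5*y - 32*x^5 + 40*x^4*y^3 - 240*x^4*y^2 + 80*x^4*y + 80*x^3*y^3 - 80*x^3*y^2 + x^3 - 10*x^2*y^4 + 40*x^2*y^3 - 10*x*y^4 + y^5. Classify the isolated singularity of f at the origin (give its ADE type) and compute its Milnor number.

Type E_8, Milnor number mu = 8.

The Hessian of f at 0 has rank 0. Corank 2; j^3 = x^3 is a perfect cube, so E-series; the 5-jet and mu = 8 give E_8.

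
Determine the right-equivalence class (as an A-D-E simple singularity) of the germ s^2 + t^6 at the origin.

A_5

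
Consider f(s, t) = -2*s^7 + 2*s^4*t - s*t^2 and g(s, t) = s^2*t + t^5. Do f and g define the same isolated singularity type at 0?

No.

The Hessian of f at 0 has rank 0. Corank 2; j^3 = -s*t^2 has shape L^2 M (L != M), so D-series; mu = 8 gives D_8. The Hessian of g at 0 has rank 0. Corank 2; j^3 = s^2*t has shape L^2 M (L != M), so D-series; mu = 6 gives D_6. f is D_8 but g is D_6, hence not right-equivalent.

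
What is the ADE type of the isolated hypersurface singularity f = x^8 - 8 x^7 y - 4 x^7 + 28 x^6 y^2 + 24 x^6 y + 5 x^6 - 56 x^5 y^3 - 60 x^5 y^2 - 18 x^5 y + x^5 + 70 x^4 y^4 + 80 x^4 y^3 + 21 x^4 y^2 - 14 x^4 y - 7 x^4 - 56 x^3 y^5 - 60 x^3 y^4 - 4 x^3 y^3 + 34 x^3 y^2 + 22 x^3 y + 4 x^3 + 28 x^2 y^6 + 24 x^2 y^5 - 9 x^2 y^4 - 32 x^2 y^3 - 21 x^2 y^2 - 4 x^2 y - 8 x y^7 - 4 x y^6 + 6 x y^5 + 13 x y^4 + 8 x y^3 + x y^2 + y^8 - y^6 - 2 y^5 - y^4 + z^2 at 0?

The Hessian of f at 0 is [[0, 0, 0], [0, 0, 0], [0, 0, 2]] with rank 1, so corank 2. A Groebner basis of the Jacobian ideal J(f) in C{x,y,z} is {x*y^2 - 4*x*y/3 + 2*y^2/3, -8*x*y/3 + y^3 + 4*y^2/3, x^2 - 2*x*y/3 + y^2/12, z}; counting standard monomials gives mu = 5. Corank 2; j^3 = x*(2*x - y)^2 has shape L^2 M (L != M), so D-series; mu = 5 gives D_5.

D5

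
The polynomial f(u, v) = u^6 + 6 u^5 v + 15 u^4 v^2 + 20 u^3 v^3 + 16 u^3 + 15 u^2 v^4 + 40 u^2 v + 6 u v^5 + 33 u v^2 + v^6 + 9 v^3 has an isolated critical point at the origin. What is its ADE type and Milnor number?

Type D_7, Milnor number mu = 7.

The Hessian of f at 0 is [[0, 0], [0, 0]] with rank 0, so corank 2. A Groebner basis of the Jacobian ideal J(f) in C{u,v} is {-2048*u*v/3 + v^5 - 512*v^2, u*v^2 + 3*v^3/4, u^2 + 7*u*v/4 + 3*v^2/4}; counting standard monomials gives mu = 7. Corank 2; j^3 = (u + v)*(4*u + 3*v)^2 has shape L^2 M (L != M), so D-series; mu = 7 gives D_7.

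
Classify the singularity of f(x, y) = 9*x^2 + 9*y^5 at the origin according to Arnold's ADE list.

A_4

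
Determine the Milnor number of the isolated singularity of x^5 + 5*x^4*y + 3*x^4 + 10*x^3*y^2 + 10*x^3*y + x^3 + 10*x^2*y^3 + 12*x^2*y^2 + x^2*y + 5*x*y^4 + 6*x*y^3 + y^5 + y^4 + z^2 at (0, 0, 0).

5

The Hessian of f at 0 is [[0, 0, 0], [0, 0, 0], [0, 0, 2]] with rank 1, so corank 2. A Groebner basis of the Jacobian ideal J(f) in C{x,y,z} is {x*y^2, -x*y/3 + y^3, x^2 + 4*x*y/3, z}; counting standard monomials gives mu = 5. Corank 2; j^3 = x^2*(x + y) has shape L^2 M (L != M), so D-series; mu = 5 gives D_5.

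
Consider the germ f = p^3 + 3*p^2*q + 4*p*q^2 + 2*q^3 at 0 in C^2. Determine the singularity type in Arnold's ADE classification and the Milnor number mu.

Type D_4, Milnor number mu = 4.

The Hessian of f at 0 has rank 0. Corank 2; j^3 = (p + q)*(p^2 + 2*p*q + 2*q^2) splits into three distinct lines over C (the quadratic factor has nonzero discriminant), so D_4.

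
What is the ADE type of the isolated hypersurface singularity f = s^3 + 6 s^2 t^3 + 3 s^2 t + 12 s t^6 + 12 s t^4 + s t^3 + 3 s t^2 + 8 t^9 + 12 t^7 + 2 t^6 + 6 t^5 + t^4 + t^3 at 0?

E_7

The Hessian of f at 0 has rank 0. Corank 2; j^3 = (s + t)^3 is a perfect cube, so E-series; the 4-jet and mu = 7 give E_7.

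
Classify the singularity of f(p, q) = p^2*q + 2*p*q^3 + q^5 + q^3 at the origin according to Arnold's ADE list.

D4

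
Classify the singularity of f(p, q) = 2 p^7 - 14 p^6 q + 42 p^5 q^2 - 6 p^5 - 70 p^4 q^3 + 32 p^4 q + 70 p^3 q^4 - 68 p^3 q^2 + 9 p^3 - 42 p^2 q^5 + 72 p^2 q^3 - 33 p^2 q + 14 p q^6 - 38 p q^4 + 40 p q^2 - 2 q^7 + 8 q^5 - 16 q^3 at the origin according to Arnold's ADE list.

D_8

The Hessian of f at 0 has rank 0. Corank 2; j^3 = (p - q)*(3*p - 4*q)^2 has shape L^2 M (L != M), so D-series; mu = 8 gives D_8.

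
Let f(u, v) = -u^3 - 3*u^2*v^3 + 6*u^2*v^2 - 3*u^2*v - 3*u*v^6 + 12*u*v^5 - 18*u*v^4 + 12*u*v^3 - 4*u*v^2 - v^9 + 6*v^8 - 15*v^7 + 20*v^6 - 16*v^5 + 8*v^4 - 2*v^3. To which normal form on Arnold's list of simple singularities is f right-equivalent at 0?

The Hessian of f at 0 is [[0, 0], [0, 0]] with rank 0, so corank 2. A Groebner basis of the Jacobian ideal J(f) in C{u,v} is {v^3, u^2 - 2*v^2/3, u*v + v^2}; counting standard monomials gives mu = 4. Corank 2; j^3 = -(u + v)*(u^2 + 2*u*v + 2*v^2) splits into three distinct lines over C (the quadratic factor has nonzero discriminant), so D_4.

D_4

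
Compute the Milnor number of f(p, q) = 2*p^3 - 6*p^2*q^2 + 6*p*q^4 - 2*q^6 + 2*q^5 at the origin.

The Hessian of f at 0 is [[0, 0], [0, 0]] with rank 0, so corank 2. A Groebner basis of the Jacobian ideal J(f) in C{p,q} is {q^4, p^3, -p^2/2 + p*q^2}; counting standard monomials gives mu = 8. Corank 2; j^3 = 2*p^3 is a perfect cube, so E-series; the 5-jet and mu = 8 give E_8.

8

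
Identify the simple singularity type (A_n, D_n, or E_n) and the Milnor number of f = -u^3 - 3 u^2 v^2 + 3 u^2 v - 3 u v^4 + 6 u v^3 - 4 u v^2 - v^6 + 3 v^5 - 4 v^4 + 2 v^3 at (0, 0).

Type D4, Milnor number mu = 4.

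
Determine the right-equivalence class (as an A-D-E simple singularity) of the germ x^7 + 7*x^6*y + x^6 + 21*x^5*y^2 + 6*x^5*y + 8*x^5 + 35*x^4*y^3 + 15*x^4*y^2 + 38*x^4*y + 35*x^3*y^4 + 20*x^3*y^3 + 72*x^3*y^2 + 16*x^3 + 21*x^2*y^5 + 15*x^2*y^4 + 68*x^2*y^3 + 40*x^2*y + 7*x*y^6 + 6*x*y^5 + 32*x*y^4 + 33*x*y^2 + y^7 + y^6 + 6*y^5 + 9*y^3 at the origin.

D_{7}

The Hessian of f at 0 has rank 0. Corank 2; j^3 = (x + y)*(4*x + 3*y)^2 has shape L^2 M (L != M), so D-series; mu = 7 gives D_7.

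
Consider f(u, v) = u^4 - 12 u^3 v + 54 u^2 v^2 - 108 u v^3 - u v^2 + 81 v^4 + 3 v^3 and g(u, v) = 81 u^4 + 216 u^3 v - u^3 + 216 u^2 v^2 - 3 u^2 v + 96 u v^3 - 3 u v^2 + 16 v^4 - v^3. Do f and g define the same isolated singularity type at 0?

No.

The Hessian of f at 0 is [[0, 0], [0, 0]] with rank 0, so corank 2. A Groebner basis of the Jacobian ideal J(f) in C{u,v} is {u^3 - v^2/4, v^3, u*v - 3*v^2}; counting standard monomials gives mu = 5. Corank 2; j^3 = -v^2*(u - 3*v) has shape L^2 M (L != M), so D-series; mu = 5 gives D_5. The Hessian of g at 0 is [[0, 0], [0, 0]] with rank 0, so corank 2. A Groebner basis of the Jacobian ideal J(g) in C{u,v} is {v^4, u*v^2 + 8*v^3/9, u^2 + 2*u*v + v^2}; counting standard monomials gives mu = 6. Corank 2; j^3 = -(u + v)^3 is a perfect cube, so E-series; the 4-jet and mu = 6 give E_6. f is D_5 but g is E_6, hence not right-equivalent.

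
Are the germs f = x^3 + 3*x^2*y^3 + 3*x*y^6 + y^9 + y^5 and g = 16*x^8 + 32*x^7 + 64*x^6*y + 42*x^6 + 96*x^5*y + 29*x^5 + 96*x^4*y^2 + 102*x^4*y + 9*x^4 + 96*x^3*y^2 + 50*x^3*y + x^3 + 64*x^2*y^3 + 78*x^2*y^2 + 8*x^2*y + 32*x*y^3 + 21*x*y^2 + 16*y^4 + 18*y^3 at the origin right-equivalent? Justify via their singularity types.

No.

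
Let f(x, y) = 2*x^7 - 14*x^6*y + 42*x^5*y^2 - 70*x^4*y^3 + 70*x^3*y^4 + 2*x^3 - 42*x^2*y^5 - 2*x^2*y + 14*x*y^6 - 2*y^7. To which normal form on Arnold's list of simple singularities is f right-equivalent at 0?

D_{8}

The Hessian of f at 0 has rank 0. Corank 2; j^3 = 2*x^2*(x - y) has shape L^2 M (L != M), so D-series; mu = 8 gives D_8.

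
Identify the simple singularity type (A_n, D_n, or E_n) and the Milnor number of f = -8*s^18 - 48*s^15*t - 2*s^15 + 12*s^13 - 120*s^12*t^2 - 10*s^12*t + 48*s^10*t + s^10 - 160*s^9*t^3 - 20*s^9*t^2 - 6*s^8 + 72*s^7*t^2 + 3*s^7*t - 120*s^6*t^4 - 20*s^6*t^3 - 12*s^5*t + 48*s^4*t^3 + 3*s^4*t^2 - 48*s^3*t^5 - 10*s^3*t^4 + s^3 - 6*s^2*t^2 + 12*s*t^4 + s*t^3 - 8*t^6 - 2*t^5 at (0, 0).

Type E_{7}, Milnor number mu = 7.

The Hessian of f at 0 has rank 0. Corank 2; j^3 = s^3 is a perfect cube, so E-series; the 4-jet and mu = 7 give E_7.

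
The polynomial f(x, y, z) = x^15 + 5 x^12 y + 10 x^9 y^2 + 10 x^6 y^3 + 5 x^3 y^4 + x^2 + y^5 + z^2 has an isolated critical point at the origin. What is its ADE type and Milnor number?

The Hessian of f at 0 has rank 2. Corank 1: A-series; mu = 4 gives A_4.

Type A4, Milnor number mu = 4.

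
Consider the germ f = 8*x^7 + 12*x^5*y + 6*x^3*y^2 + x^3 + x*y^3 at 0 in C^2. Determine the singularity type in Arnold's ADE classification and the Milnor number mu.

Type E7, Milnor number mu = 7.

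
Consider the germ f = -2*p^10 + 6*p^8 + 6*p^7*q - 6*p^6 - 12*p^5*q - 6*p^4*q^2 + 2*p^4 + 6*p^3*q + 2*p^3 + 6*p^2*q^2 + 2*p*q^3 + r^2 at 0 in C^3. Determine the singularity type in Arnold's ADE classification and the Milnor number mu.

The Hessian of f at 0 has rank 1. Corank 2; j^3 = 2*p^3 is a perfect cube, so E-series; the 4-jet and mu = 7 give E_7.

Type E_7, Milnor number mu = 7.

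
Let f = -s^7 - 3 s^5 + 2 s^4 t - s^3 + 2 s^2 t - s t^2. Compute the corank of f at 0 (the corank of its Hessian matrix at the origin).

2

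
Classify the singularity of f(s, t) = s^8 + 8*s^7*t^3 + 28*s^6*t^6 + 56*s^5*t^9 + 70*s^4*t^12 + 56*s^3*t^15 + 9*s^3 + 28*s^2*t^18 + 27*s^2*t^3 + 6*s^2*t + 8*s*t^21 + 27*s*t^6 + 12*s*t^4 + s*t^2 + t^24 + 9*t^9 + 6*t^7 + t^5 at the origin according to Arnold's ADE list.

D9

The Hessian of f at 0 has rank 0. Corank 2; j^3 = s*(3*s + t)^2 has shape L^2 M (L != M), so D-series; mu = 9 gives D_9.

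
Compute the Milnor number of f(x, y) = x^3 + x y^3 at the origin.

The Hessian of f at 0 has rank 0. Corank 2; j^3 = x^3 is a perfect cube, so E-series; the 4-jet and mu = 7 give E_7.

7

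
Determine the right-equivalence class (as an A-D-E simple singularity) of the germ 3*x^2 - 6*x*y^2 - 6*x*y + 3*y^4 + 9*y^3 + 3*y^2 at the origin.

A_2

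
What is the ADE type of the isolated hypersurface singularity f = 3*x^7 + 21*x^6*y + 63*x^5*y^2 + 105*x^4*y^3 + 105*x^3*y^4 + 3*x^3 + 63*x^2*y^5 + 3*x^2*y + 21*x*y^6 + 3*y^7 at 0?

The Hessian of f at 0 has rank 0. Corank 2; j^3 = 3*x^2*(x + y) has shape L^2 M (L != M), so D-series; mu = 8 gives D_8.

D_{8}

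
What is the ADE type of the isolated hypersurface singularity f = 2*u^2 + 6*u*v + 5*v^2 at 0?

A_{1}

The Hessian of f at 0 has rank 2. Corank 0: nondegenerate Morse point, so A_1.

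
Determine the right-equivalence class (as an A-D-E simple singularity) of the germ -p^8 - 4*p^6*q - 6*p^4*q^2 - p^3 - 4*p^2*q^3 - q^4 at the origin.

E_6

The Hessian of f at 0 has rank 0. Corank 2; j^3 = -p^3 is a perfect cube, so E-series; the 4-jet and mu = 6 give E_6.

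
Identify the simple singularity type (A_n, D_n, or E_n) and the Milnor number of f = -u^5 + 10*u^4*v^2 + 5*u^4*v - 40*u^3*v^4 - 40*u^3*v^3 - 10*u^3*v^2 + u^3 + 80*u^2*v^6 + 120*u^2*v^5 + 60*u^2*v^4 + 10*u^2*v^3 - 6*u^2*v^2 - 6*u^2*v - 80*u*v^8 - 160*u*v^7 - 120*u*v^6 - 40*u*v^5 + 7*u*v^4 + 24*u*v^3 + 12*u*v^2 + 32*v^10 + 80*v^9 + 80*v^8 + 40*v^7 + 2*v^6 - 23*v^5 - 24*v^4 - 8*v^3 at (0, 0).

Type E_{8}, Milnor number mu = 8.

The Hessian of f at 0 has rank 0. Corank 2; j^3 = (u - 2*v)^3 is a perfect cube, so E-series; the 5-jet and mu = 8 give E_8.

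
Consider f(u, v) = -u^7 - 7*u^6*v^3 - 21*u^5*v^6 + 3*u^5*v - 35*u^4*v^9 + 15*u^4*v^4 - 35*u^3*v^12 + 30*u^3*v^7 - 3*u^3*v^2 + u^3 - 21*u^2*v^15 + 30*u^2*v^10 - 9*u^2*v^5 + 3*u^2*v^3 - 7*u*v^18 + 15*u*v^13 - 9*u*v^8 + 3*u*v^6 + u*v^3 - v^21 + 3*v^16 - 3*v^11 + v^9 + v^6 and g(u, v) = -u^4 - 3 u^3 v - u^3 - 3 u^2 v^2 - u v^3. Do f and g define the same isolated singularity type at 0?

The Hessian of f at 0 has rank 0. Corank 2; j^3 = u^3 is a perfect cube, so E-series; the 4-jet and mu = 7 give E_7. The Hessian of g at 0 has rank 0. Corank 2; j^3 = -u^3 is a perfect cube, so E-series; the 4-jet and mu = 7 give E_7. Both have type E_7, hence right-equivalent.

Yes.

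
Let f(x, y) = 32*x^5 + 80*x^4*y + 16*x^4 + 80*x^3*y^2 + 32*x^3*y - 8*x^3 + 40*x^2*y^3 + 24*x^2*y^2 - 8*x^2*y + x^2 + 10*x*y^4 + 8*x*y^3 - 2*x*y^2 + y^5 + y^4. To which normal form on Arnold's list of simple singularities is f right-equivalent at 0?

A_{4}

The Hessian of f at 0 has rank 1. Corank 1: A-series; mu = 4 gives A_4.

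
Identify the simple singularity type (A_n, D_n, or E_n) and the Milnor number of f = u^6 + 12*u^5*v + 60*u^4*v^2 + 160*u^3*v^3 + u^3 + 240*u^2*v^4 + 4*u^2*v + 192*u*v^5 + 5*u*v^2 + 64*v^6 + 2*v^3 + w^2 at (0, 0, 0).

The Hessian of f at 0 is [[0, 0, 0], [0, 0, 0], [0, 0, 2]] with rank 1, so corank 2. A Groebner basis of the Jacobian ideal J(f) in C{u,v,w} is {-u*v/6 + v^5 - v^2/6, u*v^2 + v^3, u^2 + 3*u*v + 2*v^2, w}; counting standard monomials gives mu = 7. Corank 2; j^3 = (u + v)^2*(u + 2*v) has shape L^2 M (L != M), so D-series; mu = 7 gives D_7.

Type D_{7}, Milnor number mu = 7.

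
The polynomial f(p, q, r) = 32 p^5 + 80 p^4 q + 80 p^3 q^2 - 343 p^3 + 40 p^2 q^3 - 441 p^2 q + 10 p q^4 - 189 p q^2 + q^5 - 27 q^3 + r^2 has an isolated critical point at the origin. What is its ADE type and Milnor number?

Type E_8, Milnor number mu = 8.

The Hessian of f at 0 has rank 1. Corank 2; j^3 = -(7*p + 3*q)^3 is a perfect cube, so E-series; the 5-jet and mu = 8 give E_8.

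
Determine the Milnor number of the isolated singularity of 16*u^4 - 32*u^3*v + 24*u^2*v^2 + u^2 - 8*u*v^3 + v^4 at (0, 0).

The Hessian of f at 0 has rank 1. Corank 1: A-series; mu = 3 gives A_3.

3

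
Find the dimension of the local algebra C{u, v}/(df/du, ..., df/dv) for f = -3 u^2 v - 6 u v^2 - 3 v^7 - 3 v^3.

8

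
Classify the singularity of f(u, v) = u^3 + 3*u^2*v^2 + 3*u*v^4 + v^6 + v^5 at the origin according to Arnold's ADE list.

E8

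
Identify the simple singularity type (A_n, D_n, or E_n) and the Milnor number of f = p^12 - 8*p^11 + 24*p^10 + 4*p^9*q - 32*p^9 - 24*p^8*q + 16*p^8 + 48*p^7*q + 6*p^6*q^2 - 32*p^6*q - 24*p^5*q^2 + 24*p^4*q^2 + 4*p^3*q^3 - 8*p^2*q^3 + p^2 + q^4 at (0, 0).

The Hessian of f at 0 has rank 1. Corank 1: A-series; mu = 3 gives A_3.

Type A_3, Milnor number mu = 3.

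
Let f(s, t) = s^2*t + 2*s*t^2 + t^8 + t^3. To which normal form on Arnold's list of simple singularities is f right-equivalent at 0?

The Hessian of f at 0 is [[0, 0], [0, 0]] with rank 0, so corank 2. A Groebner basis of the Jacobian ideal J(f) in C{s,t} is {s^2/8 + t^7 - t^2/8, s^3 + t^3, s*t + t^2}; counting standard monomials gives mu = 9. Corank 2; j^3 = t*(s + t)^2 has shape L^2 M (L != M), so D-series; mu = 9 gives D_9.

D_9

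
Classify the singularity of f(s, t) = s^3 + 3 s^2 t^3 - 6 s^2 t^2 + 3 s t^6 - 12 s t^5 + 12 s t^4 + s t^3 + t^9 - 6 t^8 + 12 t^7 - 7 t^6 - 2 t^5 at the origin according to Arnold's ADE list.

E_7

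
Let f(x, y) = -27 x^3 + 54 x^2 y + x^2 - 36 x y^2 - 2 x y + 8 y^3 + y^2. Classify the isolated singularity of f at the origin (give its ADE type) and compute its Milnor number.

Type A2, Milnor number mu = 2.

The Hessian of f at 0 is [[2, -2], [-2, 2]] with rank 1, so corank 1. A Groebner basis of the Jacobian ideal J(f) in C{x,y} is {y^2, x - y}; counting standard monomials gives mu = 2. Corank 1: A-series; mu = 2 gives A_2.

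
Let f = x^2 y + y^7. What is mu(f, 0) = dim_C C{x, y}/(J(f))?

The Hessian of f at 0 has rank 0. Corank 2; j^3 = x^2*y has shape L^2 M (L != M), so D-series; mu = 8 gives D_8.

8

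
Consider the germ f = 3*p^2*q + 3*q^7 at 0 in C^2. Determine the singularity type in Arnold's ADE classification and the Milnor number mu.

The Hessian of f at 0 has rank 0. Corank 2; j^3 = 3*p^2*q has shape L^2 M (L != M), so D-series; mu = 8 gives D_8.

Type D_8, Milnor number mu = 8.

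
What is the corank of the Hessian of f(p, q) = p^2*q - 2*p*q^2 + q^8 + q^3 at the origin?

2

Hessian at 0 has rank 0.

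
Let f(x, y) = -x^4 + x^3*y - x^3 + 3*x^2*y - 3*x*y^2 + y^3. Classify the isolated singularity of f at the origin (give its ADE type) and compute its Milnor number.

Type E_{7}, Milnor number mu = 7.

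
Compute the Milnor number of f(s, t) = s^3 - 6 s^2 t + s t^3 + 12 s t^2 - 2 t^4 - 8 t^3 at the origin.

7

The Hessian of f at 0 has rank 0. Corank 2; j^3 = (s - 2*t)^3 is a perfect cube, so E-series; the 4-jet and mu = 7 give E_7.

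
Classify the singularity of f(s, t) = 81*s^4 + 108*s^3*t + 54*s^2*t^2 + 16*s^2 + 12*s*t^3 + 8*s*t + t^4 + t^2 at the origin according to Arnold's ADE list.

The Hessian of f at 0 has rank 1. Corank 1: A-series; mu = 3 gives A_3.

A_3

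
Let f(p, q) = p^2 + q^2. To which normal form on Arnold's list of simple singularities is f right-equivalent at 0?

A1

The Hessian of f at 0 has rank 2. Corank 0: nondegenerate Morse point, so A_1.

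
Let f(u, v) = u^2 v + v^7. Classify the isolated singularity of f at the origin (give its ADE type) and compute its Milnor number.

Type D_{8}, Milnor number mu = 8.

The Hessian of f at 0 has rank 0. Corank 2; j^3 = u^2*v has shape L^2 M (L != M), so D-series; mu = 8 gives D_8.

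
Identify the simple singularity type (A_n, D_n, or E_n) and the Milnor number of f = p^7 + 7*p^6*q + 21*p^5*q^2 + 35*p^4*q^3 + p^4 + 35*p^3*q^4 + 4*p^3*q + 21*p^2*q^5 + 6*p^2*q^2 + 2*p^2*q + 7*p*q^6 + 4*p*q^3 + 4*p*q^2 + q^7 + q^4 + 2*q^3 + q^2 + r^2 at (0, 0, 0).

The Hessian of f at 0 has rank 2. Corank 1: A-series; mu = 6 gives A_6.

Type A_{6}, Milnor number mu = 6.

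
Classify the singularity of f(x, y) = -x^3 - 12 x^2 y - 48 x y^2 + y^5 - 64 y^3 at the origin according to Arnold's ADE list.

E_{8}

The Hessian of f at 0 has rank 0. Corank 2; j^3 = -(x + 4*y)^3 is a perfect cube, so E-series; the 5-jet and mu = 8 give E_8.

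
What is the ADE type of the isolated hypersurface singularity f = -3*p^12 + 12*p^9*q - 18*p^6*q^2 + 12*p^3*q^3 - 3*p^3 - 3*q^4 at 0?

E_{6}

The Hessian of f at 0 has rank 0. Corank 2; j^3 = -3*p^3 is a perfect cube, so E-series; the 4-jet and mu = 6 give E_6.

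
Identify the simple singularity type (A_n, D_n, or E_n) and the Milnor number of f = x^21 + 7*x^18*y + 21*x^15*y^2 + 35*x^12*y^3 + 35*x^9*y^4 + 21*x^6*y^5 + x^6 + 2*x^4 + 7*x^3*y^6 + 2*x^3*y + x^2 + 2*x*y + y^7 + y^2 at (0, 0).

The Hessian of f at 0 has rank 1. Corank 1: A-series; mu = 6 gives A_6.

Type A6, Milnor number mu = 6.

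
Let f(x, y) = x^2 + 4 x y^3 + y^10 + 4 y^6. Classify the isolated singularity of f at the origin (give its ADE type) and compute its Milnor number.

Type A9, Milnor number mu = 9.

The Hessian of f at 0 has rank 1. Corank 1: A-series; mu = 9 gives A_9.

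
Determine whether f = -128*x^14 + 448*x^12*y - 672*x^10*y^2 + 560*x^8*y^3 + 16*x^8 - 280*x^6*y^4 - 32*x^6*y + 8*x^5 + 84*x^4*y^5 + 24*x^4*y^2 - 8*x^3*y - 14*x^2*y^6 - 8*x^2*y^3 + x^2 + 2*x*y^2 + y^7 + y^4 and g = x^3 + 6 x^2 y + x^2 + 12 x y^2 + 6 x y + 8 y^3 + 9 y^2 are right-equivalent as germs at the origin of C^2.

The Hessian of f at 0 has rank 1. Corank 1: A-series; mu = 6 gives A_6. The Hessian of g at 0 has rank 1. Corank 1: A-series; mu = 2 gives A_2. f is A_6 but g is A_2, hence not right-equivalent.

No.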